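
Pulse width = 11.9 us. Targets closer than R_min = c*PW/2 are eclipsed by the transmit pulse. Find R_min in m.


R_min = 3e8 * 11.9e-6 / 2 = 1785.0 m

1785.0 m


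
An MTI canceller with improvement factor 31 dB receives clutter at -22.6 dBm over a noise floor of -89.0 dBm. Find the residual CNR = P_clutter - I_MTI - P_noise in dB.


CNR = -22.6 - 31 - (-89.0) = 35.4 dB

35.4 dB


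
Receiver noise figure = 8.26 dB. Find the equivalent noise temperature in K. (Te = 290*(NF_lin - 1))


NF_lin = 10^(8.26/10) = 6.698846
Te = 290 * (6.698846 - 1) = 1652.7 K

1652.7 K


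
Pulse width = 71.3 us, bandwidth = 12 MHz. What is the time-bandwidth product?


TBP = 71.3 * 12 = 855.6

855.6


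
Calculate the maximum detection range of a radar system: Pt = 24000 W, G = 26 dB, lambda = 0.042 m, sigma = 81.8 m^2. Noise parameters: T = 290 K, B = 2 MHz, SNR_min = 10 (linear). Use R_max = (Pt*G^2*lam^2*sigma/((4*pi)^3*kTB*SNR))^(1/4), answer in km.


G_lin = 10^(26/10) = 398.107171
R^4 = 24000 * 398.107171^2 * 0.042^2 * 81.8 / ((4*pi)^3 * 1.38e-23 * 290 * 2000000.0 * 10)
R^4 = 3.45562e18 m^4
R_max = (3.45562e18)^(1/4) = 43115.3 m = 43.1 km

43.1 km


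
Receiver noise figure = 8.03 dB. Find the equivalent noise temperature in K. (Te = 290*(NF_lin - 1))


NF_lin = 10^(8.03/10) = 6.353309
Te = 290 * (6.353309 - 1) = 1552.5 K

1552.5 K


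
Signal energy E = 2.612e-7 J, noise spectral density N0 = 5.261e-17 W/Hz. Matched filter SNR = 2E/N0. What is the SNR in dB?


SNR_lin = 2 * 2.612e-7 / 5.261e-17 = 9.93e9
SNR_dB = 10*log10(9.93e9) = 100.0 dB

100.0 dB


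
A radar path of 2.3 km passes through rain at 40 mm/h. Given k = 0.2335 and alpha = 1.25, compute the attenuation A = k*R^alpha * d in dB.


gamma = 0.2335 * 40^1.25 = 23.488856 dB/km
A = 23.488856 * 2.3 = 54.02 dB

54.02 dB


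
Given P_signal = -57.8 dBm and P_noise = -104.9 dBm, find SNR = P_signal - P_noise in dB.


SNR = -57.8 - (-104.9) = 47.1 dB

47.1 dB


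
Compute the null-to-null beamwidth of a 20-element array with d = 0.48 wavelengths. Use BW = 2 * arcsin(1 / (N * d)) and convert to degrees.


1/(N*d) = 1/(20*0.48) = 0.104167
BW = 2*arcsin(0.104167) = 12.0 degrees

12.0 degrees


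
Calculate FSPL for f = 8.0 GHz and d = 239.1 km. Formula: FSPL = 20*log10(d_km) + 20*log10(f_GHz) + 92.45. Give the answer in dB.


20*log10(239.1) = 47.57
20*log10(8.0) = 18.06
FSPL = 158.1 dB

158.1 dB


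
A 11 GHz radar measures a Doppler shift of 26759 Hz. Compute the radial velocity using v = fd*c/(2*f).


v = 26759 * 3e8 / (2 * 11000000000.0) = 364.9 m/s

364.9 m/s


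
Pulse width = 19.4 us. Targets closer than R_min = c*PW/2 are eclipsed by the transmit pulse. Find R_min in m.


R_min = 3e8 * 19.4e-6 / 2 = 2910.0 m

2910.0 m


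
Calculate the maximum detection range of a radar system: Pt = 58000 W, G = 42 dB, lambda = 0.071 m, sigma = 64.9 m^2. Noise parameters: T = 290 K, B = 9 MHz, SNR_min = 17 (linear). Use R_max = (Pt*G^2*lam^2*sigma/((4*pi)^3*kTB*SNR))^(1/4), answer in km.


G_lin = 10^(42/10) = 15848.931925
R^4 = 58000 * 15848.931925^2 * 0.071^2 * 64.9 / ((4*pi)^3 * 1.38e-23 * 290 * 9000000.0 * 17)
R^4 = 3.92276e21 m^4
R_max = (3.92276e21)^(1/4) = 250263.7 m = 250.3 km

250.3 km


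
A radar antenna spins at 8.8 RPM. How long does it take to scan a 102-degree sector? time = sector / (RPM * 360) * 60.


t = 102 / (8.8 * 360) * 60 = 1.93 s

1.93 s


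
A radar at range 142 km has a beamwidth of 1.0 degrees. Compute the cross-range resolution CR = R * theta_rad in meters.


BW_rad = 0.017453293
CR = 142000 * 0.017453293 = 2478.4 m

2478.4 m


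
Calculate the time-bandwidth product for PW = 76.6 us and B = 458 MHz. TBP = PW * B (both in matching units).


TBP = 76.6 * 458 = 35082.8

35082.8


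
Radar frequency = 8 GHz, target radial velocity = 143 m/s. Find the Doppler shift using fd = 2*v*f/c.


fd = 2 * 143 * 8000000000.0 / 3e8 = 7626.7 Hz

7626.7 Hz


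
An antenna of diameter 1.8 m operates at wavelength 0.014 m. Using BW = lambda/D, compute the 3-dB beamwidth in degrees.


BW_rad = 0.014 / 1.8 = 0.007778
BW_deg = 0.45 degrees

0.45 degrees


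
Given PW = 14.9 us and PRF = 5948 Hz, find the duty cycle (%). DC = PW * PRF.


DC = 14.9e-6 * 5948 * 100 = 8.86%

8.86%


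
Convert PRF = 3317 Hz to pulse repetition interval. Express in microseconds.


PRI = 1/3317 = 0.0003014772 s = 301.5 us

301.5 us


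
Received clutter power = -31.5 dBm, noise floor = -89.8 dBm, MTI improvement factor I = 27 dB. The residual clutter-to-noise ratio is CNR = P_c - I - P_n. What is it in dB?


CNR = -31.5 - 27 - (-89.8) = 31.3 dB

31.3 dB


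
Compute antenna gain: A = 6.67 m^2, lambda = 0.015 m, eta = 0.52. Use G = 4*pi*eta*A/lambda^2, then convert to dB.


G_linear = 4*pi*0.52*6.67/0.015^2 = 193712.0
G_dB = 10*log10(193712.0) = 52.9 dB

52.9 dB


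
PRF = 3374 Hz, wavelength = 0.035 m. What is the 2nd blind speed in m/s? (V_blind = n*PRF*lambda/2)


V_blind = 2 * 3374 * 0.035 / 2 = 118.1 m/s

118.1 m/s


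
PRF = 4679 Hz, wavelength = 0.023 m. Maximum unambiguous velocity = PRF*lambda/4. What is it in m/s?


V_ua = 4679 * 0.023 / 4 = 26.9 m/s

26.9 m/s


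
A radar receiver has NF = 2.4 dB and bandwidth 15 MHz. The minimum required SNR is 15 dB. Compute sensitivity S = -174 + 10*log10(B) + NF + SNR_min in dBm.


10*log10(15000000.0) = 71.76
S = -174 + 71.76 + 2.4 + 15 = -84.8 dBm

-84.8 dBm


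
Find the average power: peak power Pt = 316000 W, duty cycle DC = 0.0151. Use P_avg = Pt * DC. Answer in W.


P_avg = 316000 * 0.0151 = 4771.6 W

4771.6 W


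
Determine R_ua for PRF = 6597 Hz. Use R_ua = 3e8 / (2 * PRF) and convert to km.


R_ua = 3e8 / (2 * 6597) = 22737.6 m = 22.7 km

22.7 km


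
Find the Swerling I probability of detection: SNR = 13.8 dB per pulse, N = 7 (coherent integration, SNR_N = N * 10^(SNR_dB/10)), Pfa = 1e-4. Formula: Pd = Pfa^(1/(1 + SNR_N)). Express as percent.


SNR_lin = 10^(13.8/10) = 23.98833
SNR_N = 7 * 23.98833 = 167.91831
1/(1 + SNR_N) = 1/168.91831 = 0.00592
Pd = (1e-4)^0.00592 = 0.94693
Pd = 94.7%

94.7%


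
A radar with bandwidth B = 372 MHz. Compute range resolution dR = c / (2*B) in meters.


dR = 3e8 / (2 * 372000000.0) = 0.4 m

0.4 m


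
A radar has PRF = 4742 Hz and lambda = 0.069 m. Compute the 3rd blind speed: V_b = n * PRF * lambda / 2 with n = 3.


V_blind = 3 * 4742 * 0.069 / 2 = 490.8 m/s

490.8 m/s


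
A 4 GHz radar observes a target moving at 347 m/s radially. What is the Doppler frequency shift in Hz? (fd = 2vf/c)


fd = 2 * 347 * 4000000000.0 / 3e8 = 9253.3 Hz

9253.3 Hz


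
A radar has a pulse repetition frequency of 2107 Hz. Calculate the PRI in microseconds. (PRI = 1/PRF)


PRI = 1/2107 = 0.0004746084 s = 474.6 us

474.6 us


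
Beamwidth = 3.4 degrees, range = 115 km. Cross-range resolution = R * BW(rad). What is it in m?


BW_rad = 0.059341195
CR = 115000 * 0.059341195 = 6824.2 m

6824.2 m


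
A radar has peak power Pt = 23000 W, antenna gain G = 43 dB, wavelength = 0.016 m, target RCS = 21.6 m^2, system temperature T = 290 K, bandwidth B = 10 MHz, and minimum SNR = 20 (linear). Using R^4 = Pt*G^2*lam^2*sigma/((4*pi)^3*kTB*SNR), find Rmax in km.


G_lin = 10^(43/10) = 19952.62315
R^4 = 23000 * 19952.62315^2 * 0.016^2 * 21.6 / ((4*pi)^3 * 1.38e-23 * 290 * 10000000.0 * 20)
R^4 = 3.18775e19 m^4
R_max = (3.18775e19)^(1/4) = 75140.0 m = 75.1 km

75.1 km


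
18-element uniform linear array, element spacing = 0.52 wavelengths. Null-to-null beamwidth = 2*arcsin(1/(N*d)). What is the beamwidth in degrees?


1/(N*d) = 1/(18*0.52) = 0.106838
BW = 2*arcsin(0.106838) = 12.3 degrees

12.3 degrees


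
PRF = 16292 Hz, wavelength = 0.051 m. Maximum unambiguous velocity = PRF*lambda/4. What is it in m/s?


V_ua = 16292 * 0.051 / 4 = 207.7 m/s

207.7 m/s


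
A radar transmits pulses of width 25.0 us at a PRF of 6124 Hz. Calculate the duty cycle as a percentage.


DC = 25.0e-6 * 6124 * 100 = 15.31%

15.31%


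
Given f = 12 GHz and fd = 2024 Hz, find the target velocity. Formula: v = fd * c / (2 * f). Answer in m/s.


v = 2024 * 3e8 / (2 * 12000000000.0) = 25.3 m/s

25.3 m/s


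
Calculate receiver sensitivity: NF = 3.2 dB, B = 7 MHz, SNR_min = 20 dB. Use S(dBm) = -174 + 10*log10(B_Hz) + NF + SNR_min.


10*log10(7000000.0) = 68.45
S = -174 + 68.45 + 3.2 + 20 = -82.3 dBm

-82.3 dBm


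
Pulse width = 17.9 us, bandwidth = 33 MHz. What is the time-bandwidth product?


TBP = 17.9 * 33 = 590.7

590.7


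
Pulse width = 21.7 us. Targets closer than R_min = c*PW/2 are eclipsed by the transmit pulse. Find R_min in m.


R_min = 3e8 * 21.7e-6 / 2 = 3255.0 m

3255.0 m


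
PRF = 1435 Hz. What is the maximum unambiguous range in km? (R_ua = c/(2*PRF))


R_ua = 3e8 / (2 * 1435) = 104529.6 m = 104.5 km

104.5 km


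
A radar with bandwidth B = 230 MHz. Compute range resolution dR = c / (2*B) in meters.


dR = 3e8 / (2 * 230000000.0) = 0.65 m

0.65 m


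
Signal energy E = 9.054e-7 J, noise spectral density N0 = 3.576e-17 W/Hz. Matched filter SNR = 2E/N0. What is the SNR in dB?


SNR_lin = 2 * 9.054e-7 / 3.576e-17 = 5.064e10
SNR_dB = 10*log10(5.064e10) = 107.0 dB

107.0 dB


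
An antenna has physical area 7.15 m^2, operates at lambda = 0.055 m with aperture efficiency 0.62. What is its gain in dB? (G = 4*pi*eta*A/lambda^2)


G_linear = 4*pi*0.62*7.15/0.055^2 = 18415.44
G_dB = 10*log10(18415.44) = 42.7 dB

42.7 dB


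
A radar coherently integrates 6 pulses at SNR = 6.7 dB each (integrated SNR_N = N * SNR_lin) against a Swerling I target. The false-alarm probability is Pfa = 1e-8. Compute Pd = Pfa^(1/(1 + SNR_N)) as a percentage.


SNR_lin = 10^(6.7/10) = 4.67735
SNR_N = 6 * 4.67735 = 28.0641
1/(1 + SNR_N) = 1/29.0641 = 0.0344067
Pd = (1e-8)^0.0344067 = 0.53057
Pd = 53.1%

53.1%


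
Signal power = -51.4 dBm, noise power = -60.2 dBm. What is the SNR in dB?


SNR = -51.4 - (-60.2) = 8.8 dB

8.8 dB


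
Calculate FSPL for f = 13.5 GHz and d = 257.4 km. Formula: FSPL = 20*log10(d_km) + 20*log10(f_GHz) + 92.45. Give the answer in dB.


20*log10(257.4) = 48.21
20*log10(13.5) = 22.61
FSPL = 163.3 dB

163.3 dB


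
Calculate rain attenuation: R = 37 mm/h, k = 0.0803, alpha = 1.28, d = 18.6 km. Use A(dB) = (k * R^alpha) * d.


gamma = 0.0803 * 37^1.28 = 8.166082 dB/km
A = 8.166082 * 18.6 = 151.89 dB

151.89 dB


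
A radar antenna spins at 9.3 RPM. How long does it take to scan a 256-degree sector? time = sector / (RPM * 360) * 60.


t = 256 / (9.3 * 360) * 60 = 4.59 s

4.59 s


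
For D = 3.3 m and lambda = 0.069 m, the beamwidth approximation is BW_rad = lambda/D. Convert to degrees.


BW_rad = 0.069 / 3.3 = 0.020909
BW_deg = 1.2 degrees

1.2 degrees


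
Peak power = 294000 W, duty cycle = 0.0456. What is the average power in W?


P_avg = 294000 * 0.0456 = 13406.4 W

13406.4 W


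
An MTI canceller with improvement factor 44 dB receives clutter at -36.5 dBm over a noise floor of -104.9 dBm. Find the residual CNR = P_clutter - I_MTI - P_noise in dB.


CNR = -36.5 - 44 - (-104.9) = 24.4 dB

24.4 dB


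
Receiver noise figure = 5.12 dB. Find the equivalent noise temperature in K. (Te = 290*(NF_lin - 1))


NF_lin = 10^(5.12/10) = 3.250873
Te = 290 * (3.250873 - 1) = 652.8 K

652.8 K


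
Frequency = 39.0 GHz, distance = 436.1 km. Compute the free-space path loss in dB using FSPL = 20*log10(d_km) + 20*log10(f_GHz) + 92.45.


20*log10(436.1) = 52.79
20*log10(39.0) = 31.82
FSPL = 177.1 dB

177.1 dB


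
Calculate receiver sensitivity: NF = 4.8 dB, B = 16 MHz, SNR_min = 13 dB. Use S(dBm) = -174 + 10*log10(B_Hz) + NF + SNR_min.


10*log10(16000000.0) = 72.04
S = -174 + 72.04 + 4.8 + 13 = -84.2 dBm

-84.2 dBm


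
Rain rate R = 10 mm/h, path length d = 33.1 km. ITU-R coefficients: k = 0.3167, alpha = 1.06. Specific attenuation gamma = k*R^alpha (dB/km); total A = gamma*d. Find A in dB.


gamma = 0.3167 * 10^1.06 = 3.636203 dB/km
A = 3.636203 * 33.1 = 120.36 dB

120.36 dB


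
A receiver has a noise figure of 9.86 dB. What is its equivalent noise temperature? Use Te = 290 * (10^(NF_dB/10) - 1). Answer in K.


NF_lin = 10^(9.86/10) = 9.682779
Te = 290 * (9.682779 - 1) = 2518.0 K

2518.0 K


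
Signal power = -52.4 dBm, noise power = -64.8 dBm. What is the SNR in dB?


SNR = -52.4 - (-64.8) = 12.4 dB

12.4 dB


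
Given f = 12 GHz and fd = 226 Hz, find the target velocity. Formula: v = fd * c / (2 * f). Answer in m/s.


v = 226 * 3e8 / (2 * 12000000000.0) = 2.8 m/s

2.8 m/s


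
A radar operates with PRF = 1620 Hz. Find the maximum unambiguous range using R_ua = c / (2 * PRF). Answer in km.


R_ua = 3e8 / (2 * 1620) = 92592.6 m = 92.6 km

92.6 km


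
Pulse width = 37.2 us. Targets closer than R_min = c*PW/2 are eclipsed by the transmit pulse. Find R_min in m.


R_min = 3e8 * 37.2e-6 / 2 = 5580.0 m

5580.0 m


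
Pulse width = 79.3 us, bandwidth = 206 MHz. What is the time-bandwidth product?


TBP = 79.3 * 206 = 16335.8

16335.8


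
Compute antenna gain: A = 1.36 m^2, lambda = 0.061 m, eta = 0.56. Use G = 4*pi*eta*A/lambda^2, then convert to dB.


G_linear = 4*pi*0.56*1.36/0.061^2 = 2572.04
G_dB = 10*log10(2572.04) = 34.1 dB

34.1 dB


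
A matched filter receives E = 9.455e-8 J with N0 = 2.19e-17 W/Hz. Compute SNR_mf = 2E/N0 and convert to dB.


SNR_lin = 2 * 9.455e-8 / 2.19e-17 = 8.635e9
SNR_dB = 10*log10(8.635e9) = 99.4 dB

99.4 dB


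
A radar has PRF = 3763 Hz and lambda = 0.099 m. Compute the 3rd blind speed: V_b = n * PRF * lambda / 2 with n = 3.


V_blind = 3 * 3763 * 0.099 / 2 = 558.8 m/s

558.8 m/s


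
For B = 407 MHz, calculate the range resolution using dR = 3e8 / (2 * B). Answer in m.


dR = 3e8 / (2 * 407000000.0) = 0.37 m

0.37 m


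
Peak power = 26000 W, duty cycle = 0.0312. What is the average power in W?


P_avg = 26000 * 0.0312 = 811.2 W

811.2 W


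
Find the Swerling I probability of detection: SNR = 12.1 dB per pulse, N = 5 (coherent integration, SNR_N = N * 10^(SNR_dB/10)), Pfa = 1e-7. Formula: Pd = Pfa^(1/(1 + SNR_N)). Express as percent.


SNR_lin = 10^(12.1/10) = 16.2181
SNR_N = 5 * 16.2181 = 81.0905
1/(1 + SNR_N) = 1/82.0905 = 0.0121817
Pd = (1e-7)^0.0121817 = 0.82173
Pd = 82.2%

82.2%


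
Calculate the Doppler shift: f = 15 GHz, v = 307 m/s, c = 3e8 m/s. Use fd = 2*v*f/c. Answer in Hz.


fd = 2 * 307 * 15000000000.0 / 3e8 = 30700.0 Hz

30700.0 Hz


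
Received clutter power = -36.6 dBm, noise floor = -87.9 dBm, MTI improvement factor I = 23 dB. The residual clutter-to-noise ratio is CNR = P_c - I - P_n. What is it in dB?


CNR = -36.6 - 23 - (-87.9) = 28.3 dB

28.3 dB


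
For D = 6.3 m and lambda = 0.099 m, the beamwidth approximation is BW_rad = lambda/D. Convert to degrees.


BW_rad = 0.099 / 6.3 = 0.015714
BW_deg = 0.9 degrees

0.9 degrees


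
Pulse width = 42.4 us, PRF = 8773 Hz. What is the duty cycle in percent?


DC = 42.4e-6 * 8773 * 100 = 37.2%

37.2%


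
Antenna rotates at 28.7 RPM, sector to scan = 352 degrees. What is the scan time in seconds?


t = 352 / (28.7 * 360) * 60 = 2.04 s

2.04 s


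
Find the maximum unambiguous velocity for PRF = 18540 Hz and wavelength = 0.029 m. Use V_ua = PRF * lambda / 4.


V_ua = 18540 * 0.029 / 4 = 134.4 m/s

134.4 m/s


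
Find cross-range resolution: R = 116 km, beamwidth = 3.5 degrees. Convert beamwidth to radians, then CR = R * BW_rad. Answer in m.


BW_rad = 0.061086524
CR = 116000 * 0.061086524 = 7086.0 m

7086.0 m


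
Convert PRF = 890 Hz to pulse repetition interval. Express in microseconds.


PRI = 1/890 = 0.0011235955 s = 1123.6 us

1123.6 us


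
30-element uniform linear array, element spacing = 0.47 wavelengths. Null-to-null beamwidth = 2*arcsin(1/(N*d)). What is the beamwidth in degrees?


1/(N*d) = 1/(30*0.47) = 0.070922
BW = 2*arcsin(0.070922) = 8.1 degrees

8.1 degrees


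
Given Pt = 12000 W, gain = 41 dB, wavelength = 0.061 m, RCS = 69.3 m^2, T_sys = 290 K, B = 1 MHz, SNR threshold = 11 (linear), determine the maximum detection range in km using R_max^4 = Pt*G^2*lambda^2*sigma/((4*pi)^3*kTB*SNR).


G_lin = 10^(41/10) = 12589.254118
R^4 = 12000 * 12589.254118^2 * 0.061^2 * 69.3 / ((4*pi)^3 * 1.38e-23 * 290 * 1000000.0 * 11)
R^4 = 5.61403e21 m^4
R_max = (5.61403e21)^(1/4) = 273727.7 m = 273.7 km

273.7 km


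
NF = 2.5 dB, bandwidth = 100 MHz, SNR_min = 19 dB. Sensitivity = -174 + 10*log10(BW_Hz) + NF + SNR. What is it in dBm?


10*log10(100000000.0) = 80.0
S = -174 + 80.0 + 2.5 + 19 = -72.5 dBm

-72.5 dBm


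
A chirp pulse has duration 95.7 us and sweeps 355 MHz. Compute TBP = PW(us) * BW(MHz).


TBP = 95.7 * 355 = 33973.5

33973.5


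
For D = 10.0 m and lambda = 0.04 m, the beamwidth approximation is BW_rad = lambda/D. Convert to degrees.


BW_rad = 0.04 / 10.0 = 0.004
BW_deg = 0.23 degrees

0.23 degrees


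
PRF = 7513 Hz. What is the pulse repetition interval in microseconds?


PRI = 1/7513 = 0.0001331026 s = 133.1 us

133.1 us


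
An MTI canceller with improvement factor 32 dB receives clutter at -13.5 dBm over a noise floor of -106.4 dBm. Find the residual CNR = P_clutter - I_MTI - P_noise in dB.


CNR = -13.5 - 32 - (-106.4) = 60.9 dB

60.9 dB


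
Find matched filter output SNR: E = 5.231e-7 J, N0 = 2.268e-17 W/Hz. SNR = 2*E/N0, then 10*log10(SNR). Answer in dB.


SNR_lin = 2 * 5.231e-7 / 2.268e-17 = 4.613e10
SNR_dB = 10*log10(4.613e10) = 106.6 dB

106.6 dB


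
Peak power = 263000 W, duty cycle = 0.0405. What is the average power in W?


P_avg = 263000 * 0.0405 = 10651.5 W

10651.5 W


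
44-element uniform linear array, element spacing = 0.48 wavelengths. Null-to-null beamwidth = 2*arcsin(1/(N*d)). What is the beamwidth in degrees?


1/(N*d) = 1/(44*0.48) = 0.047348
BW = 2*arcsin(0.047348) = 5.4 degrees

5.4 degrees


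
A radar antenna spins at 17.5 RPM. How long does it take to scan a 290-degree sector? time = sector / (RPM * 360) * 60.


t = 290 / (17.5 * 360) * 60 = 2.76 s

2.76 s


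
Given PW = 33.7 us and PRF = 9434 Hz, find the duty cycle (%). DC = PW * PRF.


DC = 33.7e-6 * 9434 * 100 = 31.79%

31.79%


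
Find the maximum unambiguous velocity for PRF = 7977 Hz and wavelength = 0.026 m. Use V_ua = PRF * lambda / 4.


V_ua = 7977 * 0.026 / 4 = 51.9 m/s

51.9 m/s


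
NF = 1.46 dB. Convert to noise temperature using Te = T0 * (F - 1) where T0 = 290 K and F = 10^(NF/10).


NF_lin = 10^(1.46/10) = 1.399587
Te = 290 * (1.399587 - 1) = 115.9 K

115.9 K


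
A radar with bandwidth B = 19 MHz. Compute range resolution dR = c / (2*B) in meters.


dR = 3e8 / (2 * 19000000.0) = 7.89 m

7.89 m


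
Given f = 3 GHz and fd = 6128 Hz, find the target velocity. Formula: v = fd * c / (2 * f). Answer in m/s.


v = 6128 * 3e8 / (2 * 3000000000.0) = 306.4 m/s

306.4 m/s


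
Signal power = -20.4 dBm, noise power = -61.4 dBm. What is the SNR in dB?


SNR = -20.4 - (-61.4) = 41.0 dB

41.0 dB


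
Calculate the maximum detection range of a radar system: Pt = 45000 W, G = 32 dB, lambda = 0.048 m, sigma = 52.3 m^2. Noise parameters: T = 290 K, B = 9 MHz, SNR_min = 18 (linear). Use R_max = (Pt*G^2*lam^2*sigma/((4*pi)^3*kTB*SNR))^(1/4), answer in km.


G_lin = 10^(32/10) = 1584.893192
R^4 = 45000 * 1584.893192^2 * 0.048^2 * 52.3 / ((4*pi)^3 * 1.38e-23 * 290 * 9000000.0 * 18)
R^4 = 1.05871e19 m^4
R_max = (1.05871e19)^(1/4) = 57041.9 m = 57.0 km

57.0 km


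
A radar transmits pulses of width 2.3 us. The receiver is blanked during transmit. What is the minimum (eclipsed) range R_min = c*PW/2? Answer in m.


R_min = 3e8 * 2.3e-6 / 2 = 345.0 m

345.0 m


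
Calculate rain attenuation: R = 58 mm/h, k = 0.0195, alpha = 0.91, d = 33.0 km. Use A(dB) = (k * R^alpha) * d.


gamma = 0.0195 * 58^0.91 = 0.784791 dB/km
A = 0.784791 * 33.0 = 25.9 dB

25.9 dB


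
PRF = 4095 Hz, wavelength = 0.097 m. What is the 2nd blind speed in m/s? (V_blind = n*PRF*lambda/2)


V_blind = 2 * 4095 * 0.097 / 2 = 397.2 m/s

397.2 m/s


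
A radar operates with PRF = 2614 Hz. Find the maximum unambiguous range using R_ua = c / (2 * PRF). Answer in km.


R_ua = 3e8 / (2 * 2614) = 57383.3 m = 57.4 km

57.4 km


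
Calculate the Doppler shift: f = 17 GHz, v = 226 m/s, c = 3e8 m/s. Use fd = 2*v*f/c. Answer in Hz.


fd = 2 * 226 * 17000000000.0 / 3e8 = 25613.3 Hz

25613.3 Hz


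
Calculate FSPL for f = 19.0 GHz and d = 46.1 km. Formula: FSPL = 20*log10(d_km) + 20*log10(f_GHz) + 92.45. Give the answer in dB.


20*log10(46.1) = 33.27
20*log10(19.0) = 25.58
FSPL = 151.3 dB

151.3 dB


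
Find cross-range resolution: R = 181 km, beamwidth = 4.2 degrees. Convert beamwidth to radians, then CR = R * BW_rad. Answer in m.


BW_rad = 0.073303829
CR = 181000 * 0.073303829 = 13268.0 m

13268.0 m


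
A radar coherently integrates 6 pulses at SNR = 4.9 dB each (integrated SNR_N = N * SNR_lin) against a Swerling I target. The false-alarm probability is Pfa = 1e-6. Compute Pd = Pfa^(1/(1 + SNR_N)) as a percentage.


SNR_lin = 10^(4.9/10) = 3.0903
SNR_N = 6 * 3.0903 = 18.5418
1/(1 + SNR_N) = 1/19.5418 = 0.0511724
Pd = (1e-6)^0.0511724 = 0.49313
Pd = 49.3%

49.3%


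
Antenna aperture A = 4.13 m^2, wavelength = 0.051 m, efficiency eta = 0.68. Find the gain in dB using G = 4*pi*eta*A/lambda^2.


G_linear = 4*pi*0.68*4.13/0.051^2 = 13568.39
G_dB = 10*log10(13568.39) = 41.3 dB

41.3 dB


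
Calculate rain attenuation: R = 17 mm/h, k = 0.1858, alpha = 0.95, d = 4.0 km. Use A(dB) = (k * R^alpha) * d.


gamma = 0.1858 * 17^0.95 = 2.741399 dB/km
A = 2.741399 * 4.0 = 10.97 dB

10.97 dB


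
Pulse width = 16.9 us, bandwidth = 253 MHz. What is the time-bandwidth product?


TBP = 16.9 * 253 = 4275.7

4275.7


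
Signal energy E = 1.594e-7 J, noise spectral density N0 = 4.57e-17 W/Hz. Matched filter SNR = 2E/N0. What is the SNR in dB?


SNR_lin = 2 * 1.594e-7 / 4.57e-17 = 6.976e9
SNR_dB = 10*log10(6.976e9) = 98.4 dB

98.4 dB


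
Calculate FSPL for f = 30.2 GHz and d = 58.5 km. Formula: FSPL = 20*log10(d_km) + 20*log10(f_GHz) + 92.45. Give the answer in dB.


20*log10(58.5) = 35.34
20*log10(30.2) = 29.6
FSPL = 157.4 dB

157.4 dB


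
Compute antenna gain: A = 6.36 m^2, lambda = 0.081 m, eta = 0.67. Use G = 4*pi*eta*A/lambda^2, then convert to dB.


G_linear = 4*pi*0.67*6.36/0.081^2 = 8161.53
G_dB = 10*log10(8161.53) = 39.1 dB

39.1 dB


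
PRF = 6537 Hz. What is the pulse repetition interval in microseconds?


PRI = 1/6537 = 0.0001529754 s = 153.0 us

153.0 us


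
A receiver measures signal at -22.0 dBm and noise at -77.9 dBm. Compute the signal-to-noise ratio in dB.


SNR = -22.0 - (-77.9) = 55.9 dB

55.9 dB


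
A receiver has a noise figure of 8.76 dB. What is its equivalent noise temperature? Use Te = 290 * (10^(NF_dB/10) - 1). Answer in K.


NF_lin = 10^(8.76/10) = 7.516229
Te = 290 * (7.516229 - 1) = 1889.7 K

1889.7 K


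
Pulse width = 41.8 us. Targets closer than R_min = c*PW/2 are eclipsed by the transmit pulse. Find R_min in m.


R_min = 3e8 * 41.8e-6 / 2 = 6270.0 m

6270.0 m


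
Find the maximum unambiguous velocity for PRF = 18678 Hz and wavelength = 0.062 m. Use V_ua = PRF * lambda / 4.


V_ua = 18678 * 0.062 / 4 = 289.5 m/s

289.5 m/s


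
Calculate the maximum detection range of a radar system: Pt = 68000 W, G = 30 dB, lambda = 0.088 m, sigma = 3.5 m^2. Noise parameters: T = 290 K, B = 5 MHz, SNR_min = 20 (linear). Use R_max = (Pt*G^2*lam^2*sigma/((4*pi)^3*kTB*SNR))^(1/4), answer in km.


G_lin = 10^(30/10) = 1000.0
R^4 = 68000 * 1000.0^2 * 0.088^2 * 3.5 / ((4*pi)^3 * 1.38e-23 * 290 * 5000000.0 * 20)
R^4 = 2.32079e18 m^4
R_max = (2.32079e18)^(1/4) = 39030.9 m = 39.0 km

39.0 km


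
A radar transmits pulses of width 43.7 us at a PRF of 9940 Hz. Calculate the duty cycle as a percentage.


DC = 43.7e-6 * 9940 * 100 = 43.44%

43.44%


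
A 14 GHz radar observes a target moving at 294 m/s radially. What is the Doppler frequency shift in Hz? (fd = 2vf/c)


fd = 2 * 294 * 14000000000.0 / 3e8 = 27440.0 Hz

27440.0 Hz


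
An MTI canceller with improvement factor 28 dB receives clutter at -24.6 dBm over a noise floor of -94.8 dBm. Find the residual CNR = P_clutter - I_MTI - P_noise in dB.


CNR = -24.6 - 28 - (-94.8) = 42.2 dB

42.2 dB


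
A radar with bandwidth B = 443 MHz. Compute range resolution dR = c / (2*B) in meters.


dR = 3e8 / (2 * 443000000.0) = 0.34 m

0.34 m


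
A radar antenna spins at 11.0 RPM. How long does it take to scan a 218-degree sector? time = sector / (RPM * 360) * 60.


t = 218 / (11.0 * 360) * 60 = 3.3 s

3.3 s


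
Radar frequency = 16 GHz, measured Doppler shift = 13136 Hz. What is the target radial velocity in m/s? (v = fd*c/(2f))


v = 13136 * 3e8 / (2 * 16000000000.0) = 123.2 m/s

123.2 m/s


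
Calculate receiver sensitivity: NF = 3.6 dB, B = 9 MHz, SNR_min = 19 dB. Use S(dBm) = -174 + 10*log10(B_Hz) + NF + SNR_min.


10*log10(9000000.0) = 69.54
S = -174 + 69.54 + 3.6 + 19 = -81.9 dBm

-81.9 dBm


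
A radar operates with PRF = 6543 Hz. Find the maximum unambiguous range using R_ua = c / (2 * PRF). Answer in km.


R_ua = 3e8 / (2 * 6543) = 22925.3 m = 22.9 km

22.9 km


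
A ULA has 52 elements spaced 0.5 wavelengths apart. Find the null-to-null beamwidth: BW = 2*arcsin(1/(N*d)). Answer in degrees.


1/(N*d) = 1/(52*0.5) = 0.038462
BW = 2*arcsin(0.038462) = 4.4 degrees

4.4 degrees


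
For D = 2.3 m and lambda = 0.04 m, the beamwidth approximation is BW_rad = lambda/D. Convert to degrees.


BW_rad = 0.04 / 2.3 = 0.017391
BW_deg = 1.0 degrees

1.0 degrees


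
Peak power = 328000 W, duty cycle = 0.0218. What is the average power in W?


P_avg = 328000 * 0.0218 = 7150.4 W

7150.4 W


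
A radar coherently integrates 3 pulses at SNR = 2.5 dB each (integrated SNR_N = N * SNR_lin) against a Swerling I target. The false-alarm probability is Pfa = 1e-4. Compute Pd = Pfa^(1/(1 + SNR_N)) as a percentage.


SNR_lin = 10^(2.5/10) = 1.77828
SNR_N = 3 * 1.77828 = 5.33484
1/(1 + SNR_N) = 1/6.33484 = 0.1578572
Pd = (1e-4)^0.1578572 = 0.23365
Pd = 23.4%

23.4%


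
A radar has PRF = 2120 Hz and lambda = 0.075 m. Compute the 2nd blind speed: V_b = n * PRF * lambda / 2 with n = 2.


V_blind = 2 * 2120 * 0.075 / 2 = 159.0 m/s

159.0 m/s


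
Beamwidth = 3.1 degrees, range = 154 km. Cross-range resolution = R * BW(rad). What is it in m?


BW_rad = 0.054105207
CR = 154000 * 0.054105207 = 8332.2 m

8332.2 m


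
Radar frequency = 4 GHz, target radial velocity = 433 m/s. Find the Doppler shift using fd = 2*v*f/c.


fd = 2 * 433 * 4000000000.0 / 3e8 = 11546.7 Hz

11546.7 Hz


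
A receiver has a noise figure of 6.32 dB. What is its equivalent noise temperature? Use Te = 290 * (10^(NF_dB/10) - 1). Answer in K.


NF_lin = 10^(6.32/10) = 4.285485
Te = 290 * (4.285485 - 1) = 952.8 K

952.8 K


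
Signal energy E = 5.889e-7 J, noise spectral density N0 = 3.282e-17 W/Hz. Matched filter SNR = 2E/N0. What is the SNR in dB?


SNR_lin = 2 * 5.889e-7 / 3.282e-17 = 3.589e10
SNR_dB = 10*log10(3.589e10) = 105.5 dB

105.5 dB


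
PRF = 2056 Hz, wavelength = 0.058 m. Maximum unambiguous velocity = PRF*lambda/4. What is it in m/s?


V_ua = 2056 * 0.058 / 4 = 29.8 m/s

29.8 m/s


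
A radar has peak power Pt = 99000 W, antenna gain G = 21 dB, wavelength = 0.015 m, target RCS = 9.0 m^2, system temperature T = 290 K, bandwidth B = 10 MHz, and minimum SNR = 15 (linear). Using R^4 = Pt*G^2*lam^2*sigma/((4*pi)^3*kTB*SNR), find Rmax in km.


G_lin = 10^(21/10) = 125.892541
R^4 = 99000 * 125.892541^2 * 0.015^2 * 9.0 / ((4*pi)^3 * 1.38e-23 * 290 * 10000000.0 * 15)
R^4 = 2.66724e15 m^4
R_max = (2.66724e15)^(1/4) = 7186.5 m = 7.2 km

7.2 km


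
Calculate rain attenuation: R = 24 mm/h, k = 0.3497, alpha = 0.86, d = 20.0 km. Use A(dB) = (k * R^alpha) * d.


gamma = 0.3497 * 24^0.86 = 5.3787 dB/km
A = 5.3787 * 20.0 = 107.57 dB

107.57 dB


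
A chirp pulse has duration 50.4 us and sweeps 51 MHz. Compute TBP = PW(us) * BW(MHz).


TBP = 50.4 * 51 = 2570.4

2570.4


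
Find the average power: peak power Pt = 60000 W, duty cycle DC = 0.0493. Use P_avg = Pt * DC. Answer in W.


P_avg = 60000 * 0.0493 = 2958.0 W

2958.0 W


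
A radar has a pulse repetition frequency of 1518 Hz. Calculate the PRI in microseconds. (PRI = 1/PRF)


PRI = 1/1518 = 0.0006587615 s = 658.8 us

658.8 us


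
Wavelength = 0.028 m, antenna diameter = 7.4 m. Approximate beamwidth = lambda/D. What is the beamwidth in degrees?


BW_rad = 0.028 / 7.4 = 0.003784
BW_deg = 0.22 degrees

0.22 degrees


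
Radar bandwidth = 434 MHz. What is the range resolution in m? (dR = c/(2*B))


dR = 3e8 / (2 * 434000000.0) = 0.35 m

0.35 m


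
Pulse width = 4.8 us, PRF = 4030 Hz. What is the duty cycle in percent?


DC = 4.8e-6 * 4030 * 100 = 1.93%

1.93%


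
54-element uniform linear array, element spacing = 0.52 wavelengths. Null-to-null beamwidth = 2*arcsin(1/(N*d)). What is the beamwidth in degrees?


1/(N*d) = 1/(54*0.52) = 0.035613
BW = 2*arcsin(0.035613) = 4.1 degrees

4.1 degrees


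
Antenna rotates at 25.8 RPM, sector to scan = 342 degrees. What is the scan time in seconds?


t = 342 / (25.8 * 360) * 60 = 2.21 s

2.21 s


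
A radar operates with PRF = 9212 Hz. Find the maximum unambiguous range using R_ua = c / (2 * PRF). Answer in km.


R_ua = 3e8 / (2 * 9212) = 16283.1 m = 16.3 km

16.3 km


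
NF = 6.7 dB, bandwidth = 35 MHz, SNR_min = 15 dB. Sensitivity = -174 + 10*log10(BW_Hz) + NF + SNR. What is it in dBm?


10*log10(35000000.0) = 75.44
S = -174 + 75.44 + 6.7 + 15 = -76.9 dBm

-76.9 dBm


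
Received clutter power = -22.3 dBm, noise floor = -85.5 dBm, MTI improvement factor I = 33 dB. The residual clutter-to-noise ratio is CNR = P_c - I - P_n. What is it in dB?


CNR = -22.3 - 33 - (-85.5) = 30.2 dB

30.2 dB


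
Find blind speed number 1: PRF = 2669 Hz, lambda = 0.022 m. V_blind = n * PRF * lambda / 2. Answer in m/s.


V_blind = 1 * 2669 * 0.022 / 2 = 29.4 m/s

29.4 m/s


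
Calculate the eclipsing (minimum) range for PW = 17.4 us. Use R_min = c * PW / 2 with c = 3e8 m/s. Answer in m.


R_min = 3e8 * 17.4e-6 / 2 = 2610.0 m

2610.0 m


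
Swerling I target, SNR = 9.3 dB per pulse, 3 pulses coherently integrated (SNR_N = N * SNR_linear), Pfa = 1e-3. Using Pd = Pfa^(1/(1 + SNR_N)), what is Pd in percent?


SNR_lin = 10^(9.3/10) = 8.51138
SNR_N = 3 * 8.51138 = 25.53414
1/(1 + SNR_N) = 1/26.53414 = 0.0376873
Pd = (1e-3)^0.0376873 = 0.77079
Pd = 77.1%

77.1%


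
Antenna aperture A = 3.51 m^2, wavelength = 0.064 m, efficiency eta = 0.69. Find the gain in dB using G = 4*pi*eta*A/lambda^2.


G_linear = 4*pi*0.69*3.51/0.064^2 = 7430.3
G_dB = 10*log10(7430.3) = 38.7 dB

38.7 dB


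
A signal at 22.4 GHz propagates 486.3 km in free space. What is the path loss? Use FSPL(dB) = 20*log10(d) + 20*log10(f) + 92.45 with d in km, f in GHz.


20*log10(486.3) = 53.74
20*log10(22.4) = 27.0
FSPL = 173.2 dB

173.2 dB


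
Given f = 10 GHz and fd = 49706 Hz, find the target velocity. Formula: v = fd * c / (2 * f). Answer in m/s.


v = 49706 * 3e8 / (2 * 10000000000.0) = 745.6 m/s

745.6 m/s


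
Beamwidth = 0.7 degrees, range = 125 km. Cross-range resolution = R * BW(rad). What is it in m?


BW_rad = 0.012217305
CR = 125000 * 0.012217305 = 1527.2 m

1527.2 m


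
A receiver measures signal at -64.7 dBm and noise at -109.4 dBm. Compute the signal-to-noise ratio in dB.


SNR = -64.7 - (-109.4) = 44.7 dB

44.7 dB


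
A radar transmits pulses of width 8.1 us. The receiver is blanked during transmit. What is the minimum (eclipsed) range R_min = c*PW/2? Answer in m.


R_min = 3e8 * 8.1e-6 / 2 = 1215.0 m

1215.0 m


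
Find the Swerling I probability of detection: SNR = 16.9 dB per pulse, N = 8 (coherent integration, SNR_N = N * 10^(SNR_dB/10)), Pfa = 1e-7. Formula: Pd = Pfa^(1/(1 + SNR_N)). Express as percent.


SNR_lin = 10^(16.9/10) = 48.97788
SNR_N = 8 * 48.97788 = 391.82304
1/(1 + SNR_N) = 1/392.82304 = 0.0025457
Pd = (1e-7)^0.0025457 = 0.9598
Pd = 96.0%

96.0%


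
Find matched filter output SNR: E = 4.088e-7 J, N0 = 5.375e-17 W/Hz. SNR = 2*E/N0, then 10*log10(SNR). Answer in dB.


SNR_lin = 2 * 4.088e-7 / 5.375e-17 = 1.521e10
SNR_dB = 10*log10(1.521e10) = 101.8 dB

101.8 dB


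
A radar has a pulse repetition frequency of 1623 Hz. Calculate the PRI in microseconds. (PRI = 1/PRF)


PRI = 1/1623 = 0.0006161429 s = 616.1 us

616.1 us


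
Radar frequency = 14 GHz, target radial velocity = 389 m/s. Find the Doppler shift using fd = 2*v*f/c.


fd = 2 * 389 * 14000000000.0 / 3e8 = 36306.7 Hz

36306.7 Hz


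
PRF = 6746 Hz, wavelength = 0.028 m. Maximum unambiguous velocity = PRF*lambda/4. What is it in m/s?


V_ua = 6746 * 0.028 / 4 = 47.2 m/s

47.2 m/s


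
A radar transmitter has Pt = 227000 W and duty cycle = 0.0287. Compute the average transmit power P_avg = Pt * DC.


P_avg = 227000 * 0.0287 = 6514.9 W

6514.9 W


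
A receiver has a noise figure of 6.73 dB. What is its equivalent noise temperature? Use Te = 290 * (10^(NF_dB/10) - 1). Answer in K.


NF_lin = 10^(6.73/10) = 4.709773
Te = 290 * (4.709773 - 1) = 1075.8 K

1075.8 K


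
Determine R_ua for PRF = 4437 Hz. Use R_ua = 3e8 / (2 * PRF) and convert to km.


R_ua = 3e8 / (2 * 4437) = 33806.6 m = 33.8 km

33.8 km


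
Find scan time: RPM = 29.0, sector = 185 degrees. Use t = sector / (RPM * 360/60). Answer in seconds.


t = 185 / (29.0 * 360) * 60 = 1.06 s

1.06 s


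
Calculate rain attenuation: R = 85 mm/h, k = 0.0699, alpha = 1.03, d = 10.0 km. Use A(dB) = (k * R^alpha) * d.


gamma = 0.0699 * 85^1.03 = 6.788576 dB/km
A = 6.788576 * 10.0 = 67.89 dB

67.89 dB


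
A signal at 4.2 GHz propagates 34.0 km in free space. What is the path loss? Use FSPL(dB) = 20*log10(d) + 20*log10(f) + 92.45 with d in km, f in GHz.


20*log10(34.0) = 30.63
20*log10(4.2) = 12.46
FSPL = 135.5 dB

135.5 dB


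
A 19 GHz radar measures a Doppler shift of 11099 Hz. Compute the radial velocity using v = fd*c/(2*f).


v = 11099 * 3e8 / (2 * 19000000000.0) = 87.6 m/s

87.6 m/s


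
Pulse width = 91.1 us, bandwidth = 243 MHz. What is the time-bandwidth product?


TBP = 91.1 * 243 = 22137.3

22137.3


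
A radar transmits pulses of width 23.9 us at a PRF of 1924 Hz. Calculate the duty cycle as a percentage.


DC = 23.9e-6 * 1924 * 100 = 4.6%

4.6%


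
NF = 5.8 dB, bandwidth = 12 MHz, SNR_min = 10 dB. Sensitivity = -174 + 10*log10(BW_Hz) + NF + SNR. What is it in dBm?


10*log10(12000000.0) = 70.79
S = -174 + 70.79 + 5.8 + 10 = -87.4 dBm

-87.4 dBm


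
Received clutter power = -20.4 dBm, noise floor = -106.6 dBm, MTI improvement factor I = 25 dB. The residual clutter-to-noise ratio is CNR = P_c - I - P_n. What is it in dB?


CNR = -20.4 - 25 - (-106.6) = 61.2 dB

61.2 dB


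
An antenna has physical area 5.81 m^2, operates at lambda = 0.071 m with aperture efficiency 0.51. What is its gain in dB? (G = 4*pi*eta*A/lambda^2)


G_linear = 4*pi*0.51*5.81/0.071^2 = 7386.51
G_dB = 10*log10(7386.51) = 38.7 dB

38.7 dB


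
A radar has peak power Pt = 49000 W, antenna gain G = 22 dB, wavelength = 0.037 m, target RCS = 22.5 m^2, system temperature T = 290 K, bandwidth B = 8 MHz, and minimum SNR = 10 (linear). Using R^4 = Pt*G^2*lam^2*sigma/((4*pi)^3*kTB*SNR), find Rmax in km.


G_lin = 10^(22/10) = 158.489319
R^4 = 49000 * 158.489319^2 * 0.037^2 * 22.5 / ((4*pi)^3 * 1.38e-23 * 290 * 8000000.0 * 10)
R^4 = 5.9674e16 m^4
R_max = (5.9674e16)^(1/4) = 15629.5 m = 15.6 km

15.6 km


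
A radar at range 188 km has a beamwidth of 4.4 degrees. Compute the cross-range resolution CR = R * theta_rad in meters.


BW_rad = 0.076794487
CR = 188000 * 0.076794487 = 14437.4 m

14437.4 m


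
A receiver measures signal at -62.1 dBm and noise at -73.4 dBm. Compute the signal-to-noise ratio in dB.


SNR = -62.1 - (-73.4) = 11.3 dB

11.3 dB


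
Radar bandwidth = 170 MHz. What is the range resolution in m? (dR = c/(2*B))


dR = 3e8 / (2 * 170000000.0) = 0.88 m

0.88 m


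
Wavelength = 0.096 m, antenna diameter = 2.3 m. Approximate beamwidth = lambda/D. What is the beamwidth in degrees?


BW_rad = 0.096 / 2.3 = 0.041739
BW_deg = 2.39 degrees

2.39 degrees


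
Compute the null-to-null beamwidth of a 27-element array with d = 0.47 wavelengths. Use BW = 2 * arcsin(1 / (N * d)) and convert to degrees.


1/(N*d) = 1/(27*0.47) = 0.078802
BW = 2*arcsin(0.078802) = 9.0 degrees

9.0 degrees


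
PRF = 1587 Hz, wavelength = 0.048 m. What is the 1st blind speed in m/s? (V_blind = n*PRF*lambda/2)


V_blind = 1 * 1587 * 0.048 / 2 = 38.1 m/s

38.1 m/s


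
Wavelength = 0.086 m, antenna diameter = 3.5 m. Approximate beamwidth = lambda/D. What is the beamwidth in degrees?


BW_rad = 0.086 / 3.5 = 0.024571
BW_deg = 1.41 degrees

1.41 degrees


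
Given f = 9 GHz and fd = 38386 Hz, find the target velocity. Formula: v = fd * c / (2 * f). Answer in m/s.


v = 38386 * 3e8 / (2 * 9000000000.0) = 639.8 m/s

639.8 m/s


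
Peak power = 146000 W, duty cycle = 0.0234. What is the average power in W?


P_avg = 146000 * 0.0234 = 3416.4 W

3416.4 W


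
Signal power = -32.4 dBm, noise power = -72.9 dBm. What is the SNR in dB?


SNR = -32.4 - (-72.9) = 40.5 dB

40.5 dB


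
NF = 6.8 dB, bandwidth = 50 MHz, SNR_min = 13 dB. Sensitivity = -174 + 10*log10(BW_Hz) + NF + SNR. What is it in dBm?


10*log10(50000000.0) = 76.99
S = -174 + 76.99 + 6.8 + 13 = -77.2 dBm

-77.2 dBm


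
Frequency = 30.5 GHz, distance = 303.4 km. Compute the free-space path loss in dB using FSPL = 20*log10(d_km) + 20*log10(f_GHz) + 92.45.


20*log10(303.4) = 49.64
20*log10(30.5) = 29.69
FSPL = 171.8 dB

171.8 dB


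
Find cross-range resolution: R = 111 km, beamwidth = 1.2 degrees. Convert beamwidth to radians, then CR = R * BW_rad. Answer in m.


BW_rad = 0.020943951
CR = 111000 * 0.020943951 = 2324.8 m

2324.8 m


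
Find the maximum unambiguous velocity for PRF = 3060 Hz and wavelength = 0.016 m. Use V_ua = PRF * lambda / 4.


V_ua = 3060 * 0.016 / 4 = 12.2 m/s

12.2 m/s


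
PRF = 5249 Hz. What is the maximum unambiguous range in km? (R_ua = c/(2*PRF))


R_ua = 3e8 / (2 * 5249) = 28576.9 m = 28.6 km

28.6 km


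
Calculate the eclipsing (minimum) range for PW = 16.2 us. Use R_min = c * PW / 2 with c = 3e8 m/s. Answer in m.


R_min = 3e8 * 16.2e-6 / 2 = 2430.0 m

2430.0 m


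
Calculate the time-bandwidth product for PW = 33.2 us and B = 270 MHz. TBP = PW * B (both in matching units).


TBP = 33.2 * 270 = 8964.0

8964.0


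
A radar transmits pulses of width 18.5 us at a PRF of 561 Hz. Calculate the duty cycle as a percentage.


DC = 18.5e-6 * 561 * 100 = 1.04%

1.04%


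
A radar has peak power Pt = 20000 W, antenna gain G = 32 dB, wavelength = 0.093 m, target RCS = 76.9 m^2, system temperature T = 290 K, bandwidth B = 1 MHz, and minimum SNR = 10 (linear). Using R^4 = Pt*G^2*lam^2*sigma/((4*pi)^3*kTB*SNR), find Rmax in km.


G_lin = 10^(32/10) = 1584.893192
R^4 = 20000 * 1584.893192^2 * 0.093^2 * 76.9 / ((4*pi)^3 * 1.38e-23 * 290 * 1000000.0 * 10)
R^4 = 4.20742e20 m^4
R_max = (4.20742e20)^(1/4) = 143220.1 m = 143.2 km

143.2 km


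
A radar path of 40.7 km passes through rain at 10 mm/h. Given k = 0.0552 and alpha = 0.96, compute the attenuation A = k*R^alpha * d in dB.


gamma = 0.0552 * 10^0.96 = 0.50343 dB/km
A = 0.50343 * 40.7 = 20.49 dB

20.49 dB
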